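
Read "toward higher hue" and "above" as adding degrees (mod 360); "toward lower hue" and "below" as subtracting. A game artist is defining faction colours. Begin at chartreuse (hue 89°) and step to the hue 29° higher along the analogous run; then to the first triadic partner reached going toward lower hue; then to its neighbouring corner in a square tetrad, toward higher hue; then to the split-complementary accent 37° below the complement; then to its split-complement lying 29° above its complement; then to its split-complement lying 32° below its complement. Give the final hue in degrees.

228°

89 + 29 = 118°   (analog 29° ↑)
118 − 120 = -2 → -2 + 360 = 358°   (triadic ↓)
358 + 90 = 448 → 448 − 360 = 88°   (square ↑)
88 + 143 = 231°   (split-comp 37° ↓)
231 + 209 = 440 → 440 − 360 = 80°   (split-comp 29° ↑)
80 + 148 = 228°   (split-comp 32° ↓)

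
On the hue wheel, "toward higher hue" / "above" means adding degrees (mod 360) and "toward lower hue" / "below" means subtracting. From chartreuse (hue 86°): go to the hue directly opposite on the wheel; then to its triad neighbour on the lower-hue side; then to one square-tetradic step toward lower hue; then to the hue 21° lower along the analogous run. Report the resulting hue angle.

86 + 180 = 266°   (complement)
266 − 120 = 146°   (triadic ↓)
146 − 90 = 56°   (square ↓)
56 − 21 = 35°   (analog 21° ↓)

35°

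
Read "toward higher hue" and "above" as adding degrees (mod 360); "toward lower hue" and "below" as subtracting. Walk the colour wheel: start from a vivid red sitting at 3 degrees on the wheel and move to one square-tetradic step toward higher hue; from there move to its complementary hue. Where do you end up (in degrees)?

square ↑ +90°: 3 + 90 = 93°
complement +180°: 93 + 180 = 273°

273°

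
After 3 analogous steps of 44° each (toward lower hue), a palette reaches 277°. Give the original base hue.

3 steps of 44° (toward lower hue) give a net shift of −132°.
Start = end − shift: 277 + 132 = 409 → 409 − 360 = 49°

49°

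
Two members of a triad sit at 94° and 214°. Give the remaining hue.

334°

A triad spaces three hues 120° apart.
The full set is {94°, 214°, 334°}.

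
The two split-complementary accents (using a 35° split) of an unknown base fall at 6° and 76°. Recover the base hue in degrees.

The accents sit 35° either side of the complement, so the complement is their short-arc midpoint on the wheel.
Short-arc midpoint of 6° and 76°: 41°.
Base is 180° from the complement: 41 − 180 = -139 → -139 + 360 = 221°

221°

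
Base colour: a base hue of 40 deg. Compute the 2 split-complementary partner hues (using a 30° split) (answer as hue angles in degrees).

Split-complementary hues sit 30° either side of the complement.
Complement of 40 deg: 40 + 180 = 220°
220 − 30 = 190°
220 + 30 = 250°

190° and 250°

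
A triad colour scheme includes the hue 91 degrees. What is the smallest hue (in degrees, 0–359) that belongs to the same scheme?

A triad places three hues 120° apart.
The full set through 91° is {91°, 211°, 331°}.

91°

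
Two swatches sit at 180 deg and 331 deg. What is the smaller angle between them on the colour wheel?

151°

|180 − 331| = 151.
151 ≤ 180, so the shorter arc is 151°.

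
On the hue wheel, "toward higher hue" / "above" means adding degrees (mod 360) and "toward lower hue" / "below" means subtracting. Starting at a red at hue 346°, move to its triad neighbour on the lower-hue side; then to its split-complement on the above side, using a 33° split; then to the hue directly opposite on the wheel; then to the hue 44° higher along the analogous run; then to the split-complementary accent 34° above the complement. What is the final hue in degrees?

157°

−120° (triadic ↓): 346 − 120 = 226°
+213° (split-comp 33° ↑): 226 + 213 = 439 → 439 − 360 = 79°
+180° (complement): 79 + 180 = 259°
+44° (analog 44° ↑): 259 + 44 = 303°
+214° (split-comp 34° ↑): 303 + 214 = 517 → 517 − 360 = 157°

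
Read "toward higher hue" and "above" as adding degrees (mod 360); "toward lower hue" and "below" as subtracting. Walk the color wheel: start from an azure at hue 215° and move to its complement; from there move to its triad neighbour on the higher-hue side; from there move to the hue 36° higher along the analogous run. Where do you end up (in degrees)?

191°

complement +180°: 215 + 180 = 395 → 395 − 360 = 35°
triadic ↑ +120°: 35 + 120 = 155°
analog 36° ↑ +36°: 155 + 36 = 191°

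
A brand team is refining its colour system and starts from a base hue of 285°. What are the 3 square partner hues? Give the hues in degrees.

285 + 90 = 375 → 375 − 360 = 15°
285 + 180 = 465 → 465 − 360 = 105°
285 + 270 = 555 → 555 − 360 = 195°

15°, 105°, and 195°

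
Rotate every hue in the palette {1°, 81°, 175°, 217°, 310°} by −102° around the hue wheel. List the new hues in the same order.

1 − 102 = -101 → -101 + 360 = 259°
81 − 102 = -21 → -21 + 360 = 339°
175 − 102 = 73°
217 − 102 = 115°
310 − 102 = 208°

259°, 339°, 73°, 115°, 208°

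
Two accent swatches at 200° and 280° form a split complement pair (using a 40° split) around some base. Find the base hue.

60°

The accents sit 40° either side of the complement, so the complement is their short-arc midpoint on the wheel.
Short-arc midpoint of 200° and 280°: 240°.
Base is 180° from the complement: 240 − 180 = 60°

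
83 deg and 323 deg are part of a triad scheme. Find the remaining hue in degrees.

203°

A triad places three hues 120° apart.
The full set through 83° is {83°, 203°, 323°}.
Given {83°, 323°}, the missing hue is 203°.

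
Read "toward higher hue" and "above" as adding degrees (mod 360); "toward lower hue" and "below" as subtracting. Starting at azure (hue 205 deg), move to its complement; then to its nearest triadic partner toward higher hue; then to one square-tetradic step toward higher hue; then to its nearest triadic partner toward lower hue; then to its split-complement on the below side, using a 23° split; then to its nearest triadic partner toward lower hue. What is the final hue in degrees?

205 + 180 = 385 → 385 − 360 = 25°   (complement)
25 + 120 = 145°   (triadic ↑)
145 + 90 = 235°   (square ↑)
235 − 120 = 115°   (triadic ↓)
115 + 157 = 272°   (split-comp 23° ↓)
272 − 120 = 152°   (triadic ↓)

152°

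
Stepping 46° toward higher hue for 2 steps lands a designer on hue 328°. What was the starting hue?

236°

2 steps of 46° (toward higher hue) give a net shift of +92°.
Start = end − shift: 328 − 92 = 236°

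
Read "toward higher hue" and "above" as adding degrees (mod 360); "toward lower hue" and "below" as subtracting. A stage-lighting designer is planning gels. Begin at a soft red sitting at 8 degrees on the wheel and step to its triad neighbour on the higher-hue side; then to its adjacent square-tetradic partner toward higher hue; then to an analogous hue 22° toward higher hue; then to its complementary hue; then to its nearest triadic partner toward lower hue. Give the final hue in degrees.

300°

triadic ↑ +120°: 8 + 120 = 128°
square ↑ +90°: 128 + 90 = 218°
analog 22° ↑ +22°: 218 + 22 = 240°
complement +180°: 240 + 180 = 420 → 420 − 360 = 60°
triadic ↓ −120°: 60 − 120 = -60 → -60 + 360 = 300°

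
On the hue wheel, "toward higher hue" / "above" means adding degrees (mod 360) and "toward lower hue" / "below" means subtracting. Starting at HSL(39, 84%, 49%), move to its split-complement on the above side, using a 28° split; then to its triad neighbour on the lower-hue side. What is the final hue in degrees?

127°

split-comp 28° ↑ +208°: 39 + 208 = 247°
triadic ↓ −120°: 247 − 120 = 127°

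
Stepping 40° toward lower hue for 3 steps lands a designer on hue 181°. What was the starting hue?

301°

3 steps of 40° (toward lower hue) give a net shift of −120°.
Start = end − shift: 181 + 120 = 301°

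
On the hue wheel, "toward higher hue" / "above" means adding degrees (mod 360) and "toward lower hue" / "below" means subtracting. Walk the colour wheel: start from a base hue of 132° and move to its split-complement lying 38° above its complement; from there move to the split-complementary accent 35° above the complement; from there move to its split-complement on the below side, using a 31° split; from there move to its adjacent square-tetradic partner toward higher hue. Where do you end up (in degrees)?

132 + 218 = 350°   (split-comp 38° ↑)
350 + 215 = 565 → 565 − 360 = 205°   (split-comp 35° ↑)
205 + 149 = 354°   (split-comp 31° ↓)
354 + 90 = 444 → 444 − 360 = 84°   (square ↑)

84°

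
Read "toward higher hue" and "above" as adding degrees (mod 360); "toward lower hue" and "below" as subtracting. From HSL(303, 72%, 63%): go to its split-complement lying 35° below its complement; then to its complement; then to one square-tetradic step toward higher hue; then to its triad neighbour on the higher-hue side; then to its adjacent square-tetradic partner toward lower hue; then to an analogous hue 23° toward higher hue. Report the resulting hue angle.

+145° (split-comp 35° ↓): 303 + 145 = 448 → 448 − 360 = 88°
+180° (complement): 88 + 180 = 268°
+90° (square ↑): 268 + 90 = 358°
+120° (triadic ↑): 358 + 120 = 478 → 478 − 360 = 118°
−90° (square ↓): 118 − 90 = 28°
+23° (analog 23° ↑): 28 + 23 = 51°

51°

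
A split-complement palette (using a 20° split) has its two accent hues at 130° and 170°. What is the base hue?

330°

The accents sit 20° either side of the complement, so the complement is their short-arc midpoint on the wheel.
Short-arc midpoint of 130° and 170°: 150°.
Base is 180° from the complement: 150 − 180 = -30 → -30 + 360 = 330°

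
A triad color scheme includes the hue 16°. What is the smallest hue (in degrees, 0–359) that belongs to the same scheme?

16°

A triad places three hues 120° apart.
The full set through 16° is {16°, 136°, 256°}.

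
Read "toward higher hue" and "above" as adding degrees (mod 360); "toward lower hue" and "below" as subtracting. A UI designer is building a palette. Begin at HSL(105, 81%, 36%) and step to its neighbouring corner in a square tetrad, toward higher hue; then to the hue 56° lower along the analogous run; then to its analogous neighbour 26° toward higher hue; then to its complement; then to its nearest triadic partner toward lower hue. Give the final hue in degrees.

225°

+90° (square ↑): 105 + 90 = 195°
−56° (analog 56° ↓): 195 − 56 = 139°
+26° (analog 26° ↑): 139 + 26 = 165°
+180° (complement): 165 + 180 = 345°
−120° (triadic ↓): 345 − 120 = 225°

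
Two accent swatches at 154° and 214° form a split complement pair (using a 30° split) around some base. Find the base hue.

4°

The accents sit 30° either side of the complement, so the complement is their short-arc midpoint on the wheel.
Short-arc midpoint of 154° and 214°: 184°.
Base is 180° from the complement: 184 − 180 = 4°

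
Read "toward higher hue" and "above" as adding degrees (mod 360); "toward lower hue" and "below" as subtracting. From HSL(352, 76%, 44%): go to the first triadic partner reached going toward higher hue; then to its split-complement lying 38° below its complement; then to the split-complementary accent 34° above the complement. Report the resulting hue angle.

+120° (triadic ↑): 352 + 120 = 472 → 472 − 360 = 112°
+142° (split-comp 38° ↓): 112 + 142 = 254°
+214° (split-comp 34° ↑): 254 + 214 = 468 → 468 − 360 = 108°

108°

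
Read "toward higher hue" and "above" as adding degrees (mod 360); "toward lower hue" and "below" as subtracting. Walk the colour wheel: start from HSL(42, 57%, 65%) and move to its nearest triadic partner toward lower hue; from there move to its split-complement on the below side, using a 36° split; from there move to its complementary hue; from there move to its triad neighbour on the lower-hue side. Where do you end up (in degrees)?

triadic ↓ −120°: 42 − 120 = -78 → -78 + 360 = 282°
split-comp 36° ↓ +144°: 282 + 144 = 426 → 426 − 360 = 66°
complement +180°: 66 + 180 = 246°
triadic ↓ −120°: 246 − 120 = 126°

126°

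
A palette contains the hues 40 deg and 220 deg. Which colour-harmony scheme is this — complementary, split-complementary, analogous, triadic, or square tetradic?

complementary

Sort the hues: 40°, 220°.
Successive gaps around the wheel: 180°, 180°.
Two hues 180° apart are complementary.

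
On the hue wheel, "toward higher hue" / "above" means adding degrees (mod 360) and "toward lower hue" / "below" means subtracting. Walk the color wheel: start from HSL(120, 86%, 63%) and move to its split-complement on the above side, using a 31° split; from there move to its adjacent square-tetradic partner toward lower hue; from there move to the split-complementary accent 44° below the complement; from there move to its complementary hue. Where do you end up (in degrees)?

197°

+211° (split-comp 31° ↑): 120 + 211 = 331°
−90° (square ↓): 331 − 90 = 241°
+136° (split-comp 44° ↓): 241 + 136 = 377 → 377 − 360 = 17°
+180° (complement): 17 + 180 = 197°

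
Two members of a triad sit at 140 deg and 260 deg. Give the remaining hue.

A triad spaces three hues 120° apart.
The full set is {20°, 140°, 260°}.

20°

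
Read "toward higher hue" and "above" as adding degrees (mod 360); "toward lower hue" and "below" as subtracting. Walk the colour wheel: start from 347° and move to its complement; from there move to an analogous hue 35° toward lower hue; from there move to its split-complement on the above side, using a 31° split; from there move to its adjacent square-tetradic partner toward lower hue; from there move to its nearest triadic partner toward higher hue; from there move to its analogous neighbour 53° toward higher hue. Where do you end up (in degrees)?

complement +180°: 347 + 180 = 527 → 527 − 360 = 167°
analog 35° ↓ −35°: 167 − 35 = 132°
split-comp 31° ↑ +211°: 132 + 211 = 343°
square ↓ −90°: 343 − 90 = 253°
triadic ↑ +120°: 253 + 120 = 373 → 373 − 360 = 13°
analog 53° ↑ +53°: 13 + 53 = 66°

66°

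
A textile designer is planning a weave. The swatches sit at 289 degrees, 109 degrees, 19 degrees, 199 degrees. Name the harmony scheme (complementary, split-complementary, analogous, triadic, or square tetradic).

square tetradic

Sort the hues: 19°, 109°, 199°, 289°.
Successive gaps around the wheel: 90°, 90°, 90°, 90°.
Four hues every 90° form a square tetradic scheme.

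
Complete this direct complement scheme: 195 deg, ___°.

15°

The complement sits 180° across the wheel.
The full set through 195° is {15°, 195°}.
Given {195°}, the missing hue is 15°.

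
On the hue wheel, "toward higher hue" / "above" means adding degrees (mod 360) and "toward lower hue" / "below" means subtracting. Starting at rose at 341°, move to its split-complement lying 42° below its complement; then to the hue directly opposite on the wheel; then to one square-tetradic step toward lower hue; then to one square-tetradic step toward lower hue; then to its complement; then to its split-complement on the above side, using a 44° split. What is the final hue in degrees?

341 + 138 = 479 → 479 − 360 = 119°   (split-comp 42° ↓)
119 + 180 = 299°   (complement)
299 − 90 = 209°   (square ↓)
209 − 90 = 119°   (square ↓)
119 + 180 = 299°   (complement)
299 + 224 = 523 → 523 − 360 = 163°   (split-comp 44° ↑)

163°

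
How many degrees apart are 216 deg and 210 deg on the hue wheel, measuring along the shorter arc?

6°

|216 − 210| = 6.
6 ≤ 180, so the shorter arc is 6°.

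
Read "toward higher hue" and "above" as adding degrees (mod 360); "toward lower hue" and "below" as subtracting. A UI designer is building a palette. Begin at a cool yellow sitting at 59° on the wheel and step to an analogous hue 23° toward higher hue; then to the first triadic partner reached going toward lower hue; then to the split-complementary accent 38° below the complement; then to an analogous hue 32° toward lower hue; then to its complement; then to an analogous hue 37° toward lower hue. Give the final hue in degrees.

analog 23° ↑ +23°: 59 + 23 = 82°
triadic ↓ −120°: 82 − 120 = -38 → -38 + 360 = 322°
split-comp 38° ↓ +142°: 322 + 142 = 464 → 464 − 360 = 104°
analog 32° ↓ −32°: 104 − 32 = 72°
complement +180°: 72 + 180 = 252°
analog 37° ↓ −37°: 252 − 37 = 215°

215°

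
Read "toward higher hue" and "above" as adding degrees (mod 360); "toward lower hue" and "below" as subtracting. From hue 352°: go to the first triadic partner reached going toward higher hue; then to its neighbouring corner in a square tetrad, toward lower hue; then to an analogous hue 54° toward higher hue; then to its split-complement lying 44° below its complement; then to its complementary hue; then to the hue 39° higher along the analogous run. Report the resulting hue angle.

71°

+120° (triadic ↑): 352 + 120 = 472 → 472 − 360 = 112°
−90° (square ↓): 112 − 90 = 22°
+54° (analog 54° ↑): 22 + 54 = 76°
+136° (split-comp 44° ↓): 76 + 136 = 212°
+180° (complement): 212 + 180 = 392 → 392 − 360 = 32°
+39° (analog 39° ↑): 32 + 39 = 71°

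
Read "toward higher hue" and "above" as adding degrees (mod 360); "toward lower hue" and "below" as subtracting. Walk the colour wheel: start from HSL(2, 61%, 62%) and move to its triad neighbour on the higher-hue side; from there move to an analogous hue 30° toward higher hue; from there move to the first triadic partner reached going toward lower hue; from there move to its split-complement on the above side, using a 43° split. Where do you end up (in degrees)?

+120° (triadic ↑): 2 + 120 = 122°
+30° (analog 30° ↑): 122 + 30 = 152°
−120° (triadic ↓): 152 − 120 = 32°
+223° (split-comp 43° ↑): 32 + 223 = 255°

255°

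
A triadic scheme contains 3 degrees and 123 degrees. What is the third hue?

243°

A triad spaces three hues 120° apart.
The full set is {3°, 123°, 243°}.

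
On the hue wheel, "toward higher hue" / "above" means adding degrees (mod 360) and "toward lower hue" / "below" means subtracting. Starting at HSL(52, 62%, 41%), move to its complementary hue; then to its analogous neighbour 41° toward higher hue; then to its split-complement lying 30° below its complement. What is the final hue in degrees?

63°

52 + 180 = 232°   (complement)
232 + 41 = 273°   (analog 41° ↑)
273 + 150 = 423 → 423 − 360 = 63°   (split-comp 30° ↓)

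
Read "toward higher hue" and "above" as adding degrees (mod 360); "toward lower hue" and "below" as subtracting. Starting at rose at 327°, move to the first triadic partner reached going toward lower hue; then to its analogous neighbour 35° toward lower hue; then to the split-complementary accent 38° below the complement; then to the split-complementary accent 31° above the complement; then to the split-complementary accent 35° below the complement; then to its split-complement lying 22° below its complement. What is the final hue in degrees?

108°

327 − 120 = 207°   (triadic ↓)
207 − 35 = 172°   (analog 35° ↓)
172 + 142 = 314°   (split-comp 38° ↓)
314 + 211 = 525 → 525 − 360 = 165°   (split-comp 31° ↑)
165 + 145 = 310°   (split-comp 35° ↓)
310 + 158 = 468 → 468 − 360 = 108°   (split-comp 22° ↓)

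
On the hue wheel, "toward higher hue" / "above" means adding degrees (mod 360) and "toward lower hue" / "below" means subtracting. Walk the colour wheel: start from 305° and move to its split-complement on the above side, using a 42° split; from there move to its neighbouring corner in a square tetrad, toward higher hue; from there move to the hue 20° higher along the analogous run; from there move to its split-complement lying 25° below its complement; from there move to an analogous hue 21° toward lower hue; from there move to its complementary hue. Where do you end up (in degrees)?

231°

305 + 222 = 527 → 527 − 360 = 167°   (split-comp 42° ↑)
167 + 90 = 257°   (square ↑)
257 + 20 = 277°   (analog 20° ↑)
277 + 155 = 432 → 432 − 360 = 72°   (split-comp 25° ↓)
72 − 21 = 51°   (analog 21° ↓)
51 + 180 = 231°   (complement)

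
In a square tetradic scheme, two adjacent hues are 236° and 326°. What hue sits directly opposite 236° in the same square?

56°

A square tetradic scheme places four hues 90° apart; opposite corners are 180° apart.
236 + 180 = 416 → 416 − 360 = 56°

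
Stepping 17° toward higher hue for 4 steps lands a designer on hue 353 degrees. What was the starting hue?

285°

4 steps of 17° (toward higher hue) give a net shift of +68°.
Start = end − shift: 353 − 68 = 285°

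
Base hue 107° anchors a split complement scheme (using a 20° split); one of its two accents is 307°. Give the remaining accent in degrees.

Split-complementary hues sit 20° either side of the complement.
Complement of the base 107°: 107 + 180 = 287°
The given accent 307° is 20° one side of 287°; the other accent sits 20° the other side: 287 − 20 = 267°

267°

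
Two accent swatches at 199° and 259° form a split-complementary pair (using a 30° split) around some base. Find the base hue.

The accents sit 30° either side of the complement, so the complement is their short-arc midpoint on the wheel.
Short-arc midpoint of 199° and 259°: 229°.
Base is 180° from the complement: 229 − 180 = 49°

49°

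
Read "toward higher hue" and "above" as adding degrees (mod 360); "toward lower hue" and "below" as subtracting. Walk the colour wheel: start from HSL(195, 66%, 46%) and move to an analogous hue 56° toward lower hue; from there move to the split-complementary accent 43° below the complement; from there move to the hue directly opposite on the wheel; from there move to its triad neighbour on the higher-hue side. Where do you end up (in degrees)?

216°

analog 56° ↓ −56°: 195 − 56 = 139°
split-comp 43° ↓ +137°: 139 + 137 = 276°
complement +180°: 276 + 180 = 456 → 456 − 360 = 96°
triadic ↑ +120°: 96 + 120 = 216°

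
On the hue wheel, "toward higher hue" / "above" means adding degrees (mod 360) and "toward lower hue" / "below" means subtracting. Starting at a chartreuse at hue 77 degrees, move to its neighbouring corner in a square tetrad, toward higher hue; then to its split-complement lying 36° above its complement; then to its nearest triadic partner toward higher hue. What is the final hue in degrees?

+90° (square ↑): 77 + 90 = 167°
+216° (split-comp 36° ↑): 167 + 216 = 383 → 383 − 360 = 23°
+120° (triadic ↑): 23 + 120 = 143°

143°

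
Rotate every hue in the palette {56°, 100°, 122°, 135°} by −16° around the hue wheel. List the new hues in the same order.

56 − 16 = 40°
100 − 16 = 84°
122 − 16 = 106°
135 − 16 = 119°

40°, 84°, 106°, 119°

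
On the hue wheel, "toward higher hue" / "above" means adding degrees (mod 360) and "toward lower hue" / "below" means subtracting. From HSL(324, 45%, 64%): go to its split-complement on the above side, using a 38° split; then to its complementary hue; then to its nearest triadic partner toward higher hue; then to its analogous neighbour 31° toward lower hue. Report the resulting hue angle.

91°

324 + 218 = 542 → 542 − 360 = 182°   (split-comp 38° ↑)
182 + 180 = 362 → 362 − 360 = 2°   (complement)
2 + 120 = 122°   (triadic ↑)
122 − 31 = 91°   (analog 31° ↓)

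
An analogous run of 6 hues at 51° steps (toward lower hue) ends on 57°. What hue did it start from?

5 steps of 51° (toward lower hue) give a net shift of −255°.
Start = end − shift: 57 + 255 = 312°

312°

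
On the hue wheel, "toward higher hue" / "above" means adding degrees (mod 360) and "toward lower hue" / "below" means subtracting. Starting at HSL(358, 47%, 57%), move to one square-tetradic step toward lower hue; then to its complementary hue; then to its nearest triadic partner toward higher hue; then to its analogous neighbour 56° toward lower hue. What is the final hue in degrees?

−90° (square ↓): 358 − 90 = 268°
+180° (complement): 268 + 180 = 448 → 448 − 360 = 88°
+120° (triadic ↑): 88 + 120 = 208°
−56° (analog 56° ↓): 208 − 56 = 152°

152°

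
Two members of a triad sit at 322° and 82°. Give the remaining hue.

202°

A triad spaces three hues 120° apart.
The full set is {82°, 202°, 322°}.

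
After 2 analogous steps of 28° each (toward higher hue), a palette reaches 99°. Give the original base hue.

43°

2 steps of 28° (toward higher hue) give a net shift of +56°.
Start = end − shift: 99 − 56 = 43°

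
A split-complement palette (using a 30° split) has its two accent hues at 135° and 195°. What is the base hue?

345°

The accents sit 30° either side of the complement, so the complement is their short-arc midpoint on the wheel.
Short-arc midpoint of 135° and 195°: 165°.
Base is 180° from the complement: 165 − 180 = -15 → -15 + 360 = 345°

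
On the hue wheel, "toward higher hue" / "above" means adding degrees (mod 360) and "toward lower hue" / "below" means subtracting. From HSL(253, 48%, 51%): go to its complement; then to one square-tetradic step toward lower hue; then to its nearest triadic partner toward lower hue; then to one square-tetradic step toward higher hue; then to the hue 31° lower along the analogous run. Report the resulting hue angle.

253 + 180 = 433 → 433 − 360 = 73°   (complement)
73 − 90 = -17 → -17 + 360 = 343°   (square ↓)
343 − 120 = 223°   (triadic ↓)
223 + 90 = 313°   (square ↑)
313 − 31 = 282°   (analog 31° ↓)

282°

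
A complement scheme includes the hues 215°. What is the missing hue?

The complement sits 180° across the wheel.
The full set through 215° is {35°, 215°}.
Given {215°}, the missing hue is 35°.

35°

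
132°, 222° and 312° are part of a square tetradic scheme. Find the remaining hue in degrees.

42°

A square tetradic scheme places four hues every 90°.
The full set through 132° is {42°, 132°, 222°, 312°}.
Given {132°, 222°, 312°}, the missing hue is 42°.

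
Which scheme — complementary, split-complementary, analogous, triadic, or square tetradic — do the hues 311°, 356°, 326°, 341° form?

analogous

Sort the hues: 311°, 326°, 341°, 356°.
Successive gaps around the wheel: 15°, 15°, 15°, 315°.
A run of hues at equal small steps (15°) with one large closing gap is an analogous group.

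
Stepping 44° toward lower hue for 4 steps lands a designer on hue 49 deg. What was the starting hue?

225°

4 steps of 44° (toward lower hue) give a net shift of −176°.
Start = end − shift: 49 + 176 = 225°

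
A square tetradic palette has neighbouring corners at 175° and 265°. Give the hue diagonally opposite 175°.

A square tetradic scheme places four hues 90° apart; opposite corners are 180° apart.
175 + 180 = 355°

355°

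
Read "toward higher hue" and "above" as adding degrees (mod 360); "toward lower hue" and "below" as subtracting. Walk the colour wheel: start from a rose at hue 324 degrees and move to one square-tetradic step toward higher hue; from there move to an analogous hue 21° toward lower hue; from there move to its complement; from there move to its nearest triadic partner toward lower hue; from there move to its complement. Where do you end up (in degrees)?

273°

+90° (square ↑): 324 + 90 = 414 → 414 − 360 = 54°
−21° (analog 21° ↓): 54 − 21 = 33°
+180° (complement): 33 + 180 = 213°
−120° (triadic ↓): 213 − 120 = 93°
+180° (complement): 93 + 180 = 273°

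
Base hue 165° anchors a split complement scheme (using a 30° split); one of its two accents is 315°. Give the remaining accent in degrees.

Split-complementary hues sit 30° either side of the complement.
Complement of the base 165°: 165 + 180 = 345°
The given accent 315° is 30° one side of 345°; the other accent sits 30° the other side: 345 + 30 = 375 → 375 − 360 = 15°

15°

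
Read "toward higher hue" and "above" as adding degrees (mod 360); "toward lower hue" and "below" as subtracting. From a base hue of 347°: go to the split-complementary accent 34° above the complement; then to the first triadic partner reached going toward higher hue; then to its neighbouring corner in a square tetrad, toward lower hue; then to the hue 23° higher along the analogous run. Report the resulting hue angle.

254°

347 + 214 = 561 → 561 − 360 = 201°   (split-comp 34° ↑)
201 + 120 = 321°   (triadic ↑)
321 − 90 = 231°   (square ↓)
231 + 23 = 254°   (analog 23° ↑)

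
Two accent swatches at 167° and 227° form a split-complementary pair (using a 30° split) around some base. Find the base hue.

The accents sit 30° either side of the complement, so the complement is their short-arc midpoint on the wheel.
Short-arc midpoint of 167° and 227°: 197°.
Base is 180° from the complement: 197 − 180 = 17°

17°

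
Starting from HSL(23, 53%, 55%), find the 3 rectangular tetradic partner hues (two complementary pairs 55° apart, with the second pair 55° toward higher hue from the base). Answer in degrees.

78°, 203°, and 258°

A rectangular tetradic uses two complementary pairs 55° apart: offsets 0°, 55°, 180°, 235°.
23 + 55 = 78°
23 + 180 = 203°
23 + 235 = 258°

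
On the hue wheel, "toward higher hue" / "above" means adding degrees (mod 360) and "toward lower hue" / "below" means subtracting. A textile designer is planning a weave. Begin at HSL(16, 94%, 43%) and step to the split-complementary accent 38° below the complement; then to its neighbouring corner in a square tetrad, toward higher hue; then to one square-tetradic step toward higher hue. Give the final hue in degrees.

split-comp 38° ↓ +142°: 16 + 142 = 158°
square ↑ +90°: 158 + 90 = 248°
square ↑ +90°: 248 + 90 = 338°

338°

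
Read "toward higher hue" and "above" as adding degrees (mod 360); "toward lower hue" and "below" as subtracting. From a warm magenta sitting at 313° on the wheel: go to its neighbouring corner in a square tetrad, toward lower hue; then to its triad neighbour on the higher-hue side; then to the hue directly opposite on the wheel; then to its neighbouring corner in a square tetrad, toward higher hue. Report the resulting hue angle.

253°

square ↓ −90°: 313 − 90 = 223°
triadic ↑ +120°: 223 + 120 = 343°
complement +180°: 343 + 180 = 523 → 523 − 360 = 163°
square ↑ +90°: 163 + 90 = 253°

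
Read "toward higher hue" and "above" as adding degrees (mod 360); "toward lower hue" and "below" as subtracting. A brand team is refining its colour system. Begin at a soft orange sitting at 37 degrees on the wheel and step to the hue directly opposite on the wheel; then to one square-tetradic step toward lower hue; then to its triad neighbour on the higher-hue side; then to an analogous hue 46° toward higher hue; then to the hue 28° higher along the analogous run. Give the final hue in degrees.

321°

+180° (complement): 37 + 180 = 217°
−90° (square ↓): 217 − 90 = 127°
+120° (triadic ↑): 127 + 120 = 247°
+46° (analog 46° ↑): 247 + 46 = 293°
+28° (analog 28° ↑): 293 + 28 = 321°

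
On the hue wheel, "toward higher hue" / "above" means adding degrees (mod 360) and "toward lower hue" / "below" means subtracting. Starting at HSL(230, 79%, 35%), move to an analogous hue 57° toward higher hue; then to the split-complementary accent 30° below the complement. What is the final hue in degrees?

77°

analog 57° ↑ +57°: 230 + 57 = 287°
split-comp 30° ↓ +150°: 287 + 150 = 437 → 437 − 360 = 77°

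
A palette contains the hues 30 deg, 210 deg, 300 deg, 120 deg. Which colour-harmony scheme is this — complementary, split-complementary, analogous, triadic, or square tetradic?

Sort the hues: 30°, 120°, 210°, 300°.
Successive gaps around the wheel: 90°, 90°, 90°, 90°.
Four hues every 90° form a square tetradic scheme.

square tetradic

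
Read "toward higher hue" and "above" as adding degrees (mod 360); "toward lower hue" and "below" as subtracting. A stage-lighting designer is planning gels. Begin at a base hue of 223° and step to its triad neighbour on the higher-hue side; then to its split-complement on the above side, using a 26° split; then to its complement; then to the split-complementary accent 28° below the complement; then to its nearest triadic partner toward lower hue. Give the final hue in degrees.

41°

223 + 120 = 343°   (triadic ↑)
343 + 206 = 549 → 549 − 360 = 189°   (split-comp 26° ↑)
189 + 180 = 369 → 369 − 360 = 9°   (complement)
9 + 152 = 161°   (split-comp 28° ↓)
161 − 120 = 41°   (triadic ↓)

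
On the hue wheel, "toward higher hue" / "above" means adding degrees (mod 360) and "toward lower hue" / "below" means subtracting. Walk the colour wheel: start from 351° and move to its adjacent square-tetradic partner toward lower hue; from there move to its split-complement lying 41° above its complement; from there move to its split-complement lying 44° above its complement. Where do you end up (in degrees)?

346°

square ↓ −90°: 351 − 90 = 261°
split-comp 41° ↑ +221°: 261 + 221 = 482 → 482 − 360 = 122°
split-comp 44° ↑ +224°: 122 + 224 = 346°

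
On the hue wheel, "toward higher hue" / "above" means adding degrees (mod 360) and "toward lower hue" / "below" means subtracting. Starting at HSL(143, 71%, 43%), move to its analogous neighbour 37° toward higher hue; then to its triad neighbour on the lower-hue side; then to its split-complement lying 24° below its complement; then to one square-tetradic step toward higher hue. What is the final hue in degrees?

+37° (analog 37° ↑): 143 + 37 = 180°
−120° (triadic ↓): 180 − 120 = 60°
+156° (split-comp 24° ↓): 60 + 156 = 216°
+90° (square ↑): 216 + 90 = 306°

306°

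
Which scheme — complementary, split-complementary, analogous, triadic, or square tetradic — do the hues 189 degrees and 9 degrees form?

complementary

Sort the hues: 9°, 189°.
Successive gaps around the wheel: 180°, 180°.
Two hues 180° apart are complementary.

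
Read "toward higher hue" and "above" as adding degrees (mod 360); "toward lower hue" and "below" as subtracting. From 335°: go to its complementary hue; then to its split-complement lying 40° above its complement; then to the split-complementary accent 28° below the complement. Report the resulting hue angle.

167°

complement +180°: 335 + 180 = 515 → 515 − 360 = 155°
split-comp 40° ↑ +220°: 155 + 220 = 375 → 375 − 360 = 15°
split-comp 28° ↓ +152°: 15 + 152 = 167°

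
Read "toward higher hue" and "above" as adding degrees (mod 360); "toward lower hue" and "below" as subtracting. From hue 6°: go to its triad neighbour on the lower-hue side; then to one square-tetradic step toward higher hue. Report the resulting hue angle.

triadic ↓ −120°: 6 − 120 = -114 → -114 + 360 = 246°
square ↑ +90°: 246 + 90 = 336°

336°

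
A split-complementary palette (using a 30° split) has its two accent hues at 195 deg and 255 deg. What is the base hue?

45°

The accents sit 30° either side of the complement, so the complement is their short-arc midpoint on the wheel.
Short-arc midpoint of 195° and 255°: 225°.
Base is 180° from the complement: 225 − 180 = 45°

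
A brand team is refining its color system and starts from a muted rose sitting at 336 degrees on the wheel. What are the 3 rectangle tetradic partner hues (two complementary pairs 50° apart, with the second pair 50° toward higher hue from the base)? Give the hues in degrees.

26°, 156° and 206°

A rectangular tetradic uses two complementary pairs 50° apart: offsets 0°, 50°, 180°, 230°.
336 + 50 = 386 → 386 − 360 = 26°
336 + 180 = 516 → 516 − 360 = 156°
336 + 230 = 566 → 566 − 360 = 206°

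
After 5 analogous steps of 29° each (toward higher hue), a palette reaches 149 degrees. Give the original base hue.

5 steps of 29° (toward higher hue) give a net shift of +145°.
Start = end − shift: 149 − 145 = 4°

4°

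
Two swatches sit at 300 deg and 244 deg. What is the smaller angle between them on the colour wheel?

|300 − 244| = 56.
56 ≤ 180, so the shorter arc is 56°.

56°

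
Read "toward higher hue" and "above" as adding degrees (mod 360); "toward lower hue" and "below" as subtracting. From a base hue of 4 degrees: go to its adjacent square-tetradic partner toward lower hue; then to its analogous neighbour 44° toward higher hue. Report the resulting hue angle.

4 − 90 = -86 → -86 + 360 = 274°   (square ↓)
274 + 44 = 318°   (analog 44° ↑)

318°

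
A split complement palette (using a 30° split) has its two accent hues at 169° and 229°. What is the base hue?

19°

The accents sit 30° either side of the complement, so the complement is their short-arc midpoint on the wheel.
Short-arc midpoint of 169° and 229°: 199°.
Base is 180° from the complement: 199 − 180 = 19°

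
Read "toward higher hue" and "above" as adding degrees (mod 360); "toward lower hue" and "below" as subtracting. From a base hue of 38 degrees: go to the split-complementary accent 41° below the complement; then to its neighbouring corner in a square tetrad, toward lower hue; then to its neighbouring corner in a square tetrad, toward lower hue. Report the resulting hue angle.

+139° (split-comp 41° ↓): 38 + 139 = 177°
−90° (square ↓): 177 − 90 = 87°
−90° (square ↓): 87 − 90 = -3 → -3 + 360 = 357°

357°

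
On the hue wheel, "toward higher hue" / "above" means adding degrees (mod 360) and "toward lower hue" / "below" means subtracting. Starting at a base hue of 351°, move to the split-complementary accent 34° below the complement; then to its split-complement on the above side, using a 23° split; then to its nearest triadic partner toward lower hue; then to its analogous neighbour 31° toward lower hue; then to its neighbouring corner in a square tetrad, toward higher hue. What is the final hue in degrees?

279°

split-comp 34° ↓ +146°: 351 + 146 = 497 → 497 − 360 = 137°
split-comp 23° ↑ +203°: 137 + 203 = 340°
triadic ↓ −120°: 340 − 120 = 220°
analog 31° ↓ −31°: 220 − 31 = 189°
square ↑ +90°: 189 + 90 = 279°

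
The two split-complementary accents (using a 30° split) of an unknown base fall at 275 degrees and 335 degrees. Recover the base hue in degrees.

125°

The accents sit 30° either side of the complement, so the complement is their short-arc midpoint on the wheel.
Short-arc midpoint of 275° and 335°: 305°.
Base is 180° from the complement: 305 − 180 = 125°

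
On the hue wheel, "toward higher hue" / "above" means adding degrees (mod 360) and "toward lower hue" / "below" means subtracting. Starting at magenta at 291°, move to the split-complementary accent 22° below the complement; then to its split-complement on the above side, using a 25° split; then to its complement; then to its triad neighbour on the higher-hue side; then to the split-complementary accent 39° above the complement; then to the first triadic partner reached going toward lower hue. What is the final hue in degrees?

291 + 158 = 449 → 449 − 360 = 89°   (split-comp 22° ↓)
89 + 205 = 294°   (split-comp 25° ↑)
294 + 180 = 474 → 474 − 360 = 114°   (complement)
114 + 120 = 234°   (triadic ↑)
234 + 219 = 453 → 453 − 360 = 93°   (split-comp 39° ↑)
93 − 120 = -27 → -27 + 360 = 333°   (triadic ↓)

333°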